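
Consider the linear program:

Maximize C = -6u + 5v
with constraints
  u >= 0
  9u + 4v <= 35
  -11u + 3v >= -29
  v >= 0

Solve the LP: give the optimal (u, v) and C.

Corner points and C = -6u + 5v:
  (0, 35/4) → C = 175/4
  (0, 0) → C = 0
  (221/71, 124/71) → C = -706/71
  (29/11, 0) → C = -174/11

At the optimal vertex, u = 0 and 9u + 4v = 35.
Solving simultaneously gives u = 0, v = 35/4.

u = 0, v = 35/4, maximum C = 175/4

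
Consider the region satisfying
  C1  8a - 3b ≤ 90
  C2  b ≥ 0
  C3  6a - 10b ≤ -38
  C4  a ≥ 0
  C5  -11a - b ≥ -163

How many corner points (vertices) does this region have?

3

The feasible vertices (each the meet of two boundaries and inside every other half-plane) are:
  (0, 19/5)
  (398/29, 349/29)
  (0, 163)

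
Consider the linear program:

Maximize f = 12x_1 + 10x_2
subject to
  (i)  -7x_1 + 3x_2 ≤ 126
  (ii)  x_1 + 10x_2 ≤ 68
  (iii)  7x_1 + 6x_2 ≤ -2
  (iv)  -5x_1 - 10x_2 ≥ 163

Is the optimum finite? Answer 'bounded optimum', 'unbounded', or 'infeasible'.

From the feasible point (-1749/85, -511/85), moving in the direction (6, -7) keeps every constraint satisfied while f increases without bound.

unbounded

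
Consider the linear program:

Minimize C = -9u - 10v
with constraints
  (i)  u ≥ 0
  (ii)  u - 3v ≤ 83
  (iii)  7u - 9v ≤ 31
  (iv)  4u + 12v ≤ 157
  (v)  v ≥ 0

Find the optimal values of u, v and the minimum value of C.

u = 119/8, v = 65/8, minimum C = -1721/8

Vertices and C = -9u - 10v:
  (0, 157/12) → C = -785/6
  (0, 0) → C = 0
  (119/8, 65/8) → C = -1721/8
  (31/7, 0) → C = -279/7

At the optimal vertex, 7u - 9v = 31 and 4u + 12v = 157.
Solving simultaneously gives u = 119/8, v = 65/8.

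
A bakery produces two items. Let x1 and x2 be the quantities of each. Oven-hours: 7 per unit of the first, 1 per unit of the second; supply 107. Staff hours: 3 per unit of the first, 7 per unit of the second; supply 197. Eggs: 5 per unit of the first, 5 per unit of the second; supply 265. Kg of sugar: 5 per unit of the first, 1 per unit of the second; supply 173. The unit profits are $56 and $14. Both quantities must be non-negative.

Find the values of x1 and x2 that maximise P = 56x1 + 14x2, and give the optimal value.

Extreme points and P = 56x1 + 14x2:
  (0, 0) → P = 0
  (0, 197/7) → P = 394
  (107/7, 0) → P = 856
  (12, 23) → P = 994

The optimum lies where 7x1 + x2 = 107 and 3x1 + 7x2 = 197.
Solving simultaneously gives x1 = 12, x2 = 23.

x1 = 12, x2 = 23, maximum P = 994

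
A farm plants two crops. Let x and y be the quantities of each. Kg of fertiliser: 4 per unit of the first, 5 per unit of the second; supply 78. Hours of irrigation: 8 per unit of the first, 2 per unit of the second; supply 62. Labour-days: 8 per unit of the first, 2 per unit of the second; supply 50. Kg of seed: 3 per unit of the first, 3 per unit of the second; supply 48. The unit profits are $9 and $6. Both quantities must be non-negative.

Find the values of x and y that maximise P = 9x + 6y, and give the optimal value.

At the optimal vertex, 8x + 2y = 50 and 3x + 3y = 48.
Solving simultaneously gives x = 3, y = 13.

x = 3, y = 13, maximum P = 105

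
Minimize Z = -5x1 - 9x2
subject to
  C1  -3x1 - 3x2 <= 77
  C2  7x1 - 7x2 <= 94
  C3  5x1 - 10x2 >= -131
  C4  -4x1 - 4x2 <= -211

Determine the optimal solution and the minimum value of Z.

Corner points and Z = -5x1 - 9x2:
  (1857/35, 1387/35) → Z = -21768/35
  (1853/56, 1101/56) → Z = -9587/28
  (793/30, 1579/60) → Z = -22141/60

The optimum lies where 7x1 - 7x2 = 94 and 5x1 - 10x2 = -131.
Solving simultaneously gives x1 = 1857/35, x2 = 1387/35.

x1 = 1857/35, x2 = 1387/35, minimum Z = -21768/35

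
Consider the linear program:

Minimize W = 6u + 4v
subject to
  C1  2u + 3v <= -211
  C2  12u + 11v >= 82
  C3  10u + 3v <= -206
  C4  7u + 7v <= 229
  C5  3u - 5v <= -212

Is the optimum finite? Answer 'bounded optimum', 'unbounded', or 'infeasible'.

The boundaries 2u + 3v = -211 and 3u - 5v = -212 meet at (-89, -11), but that point violates 12u + 11v ≥ 82. Every candidate vertex is excluded by some other constraint, so the feasible region is empty.

infeasible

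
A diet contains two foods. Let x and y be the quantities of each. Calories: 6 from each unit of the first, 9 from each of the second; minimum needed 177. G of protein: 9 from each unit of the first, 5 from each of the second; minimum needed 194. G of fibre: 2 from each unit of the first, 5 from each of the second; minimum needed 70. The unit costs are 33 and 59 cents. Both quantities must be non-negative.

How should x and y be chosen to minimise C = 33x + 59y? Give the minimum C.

x = 85/4, y = 11/2, minimum C = 4103/4

Corner points and C = 33x + 59y:
  (0, 194/5) → C = 11446/5
  (35, 0) → C = 1155
  (287/17, 143/17) → C = 17908/17
  (85/4, 11/2) → C = 4103/4
The feasible region is unbounded (it extends along (0, 1), (1, 0)), but C strictly increases along every unbounded feasible direction, so there is no improving ray and the minimum is attained at a vertex.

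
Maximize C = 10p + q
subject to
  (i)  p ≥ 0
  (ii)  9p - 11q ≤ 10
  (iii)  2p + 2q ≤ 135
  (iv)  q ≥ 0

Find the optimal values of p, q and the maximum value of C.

p = 301/8, q = 239/8, maximum C = 3249/8

Corner points and C = 10p + q:
  (0, 135/2) → C = 135/2
  (0, 0) → C = 0
  (301/8, 239/8) → C = 3249/8
  (10/9, 0) → C = 100/9

At the optimal vertex, 9p - 11q = 10 and 2p + 2q = 135.
Solving simultaneously gives p = 301/8, q = 239/8.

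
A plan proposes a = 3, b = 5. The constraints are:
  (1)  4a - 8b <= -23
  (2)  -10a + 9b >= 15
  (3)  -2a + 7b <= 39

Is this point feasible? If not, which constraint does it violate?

(1): -28 ≤ -23 ✓
(2): 15 ≥ 15 ✓
(3): 29 ≤ 39 ✓

feasible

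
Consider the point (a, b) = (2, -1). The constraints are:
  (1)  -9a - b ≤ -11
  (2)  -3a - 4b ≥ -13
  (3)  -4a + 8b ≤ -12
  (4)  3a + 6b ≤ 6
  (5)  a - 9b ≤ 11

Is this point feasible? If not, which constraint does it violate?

feasible

(1): -17 ≤ -11 ✓
(2): -2 ≥ -13 ✓
(3): -16 ≤ -12 ✓
(4): 0 ≤ 6 ✓
(5): 11 ≤ 11 ✓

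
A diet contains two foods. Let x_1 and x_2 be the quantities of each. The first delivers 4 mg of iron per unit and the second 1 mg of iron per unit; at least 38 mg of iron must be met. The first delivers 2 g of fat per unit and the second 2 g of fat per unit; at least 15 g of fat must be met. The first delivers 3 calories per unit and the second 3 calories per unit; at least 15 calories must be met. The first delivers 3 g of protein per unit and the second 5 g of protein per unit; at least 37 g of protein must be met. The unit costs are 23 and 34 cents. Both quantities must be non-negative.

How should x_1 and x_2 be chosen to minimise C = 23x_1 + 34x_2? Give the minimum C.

Corner points and C = 23x_1 + 34x_2:
  (0, 38) → C = 1292
  (37/3, 0) → C = 851/3
  (9, 2) → C = 275
The feasible region is unbounded (it extends along (0, 1), (1, 0)), but C strictly increases along every unbounded feasible direction, so there is no improving ray and the minimum is attained at a vertex.

x_1 = 9, x_2 = 2, minimum C = 275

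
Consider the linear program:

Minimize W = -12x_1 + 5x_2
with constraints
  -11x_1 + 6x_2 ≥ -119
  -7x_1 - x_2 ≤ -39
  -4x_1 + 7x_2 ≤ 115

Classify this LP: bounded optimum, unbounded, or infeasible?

Feasible corners and W = -12x_1 + 5x_2:
  (353/53, -404/53) → W = -6256/53
  (1523/53, 1741/53) → W = -9571/53
  (158/53, 961/53) → W = 2909/53
The feasible region has finitely many vertices and no improving ray; the minimum is -9571/53 at (1523/53, 1741/53).

bounded optimum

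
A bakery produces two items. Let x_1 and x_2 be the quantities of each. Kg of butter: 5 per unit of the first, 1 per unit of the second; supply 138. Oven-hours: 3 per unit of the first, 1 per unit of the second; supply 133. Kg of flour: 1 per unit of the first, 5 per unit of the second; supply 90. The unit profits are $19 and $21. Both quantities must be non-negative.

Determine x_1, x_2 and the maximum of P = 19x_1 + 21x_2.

The binding constraints are 5x_1 + x_2 = 138 and x_1 + 5x_2 = 90.
Solving simultaneously gives x_1 = 25, x_2 = 13.

x_1 = 25, x_2 = 13, maximum P = 748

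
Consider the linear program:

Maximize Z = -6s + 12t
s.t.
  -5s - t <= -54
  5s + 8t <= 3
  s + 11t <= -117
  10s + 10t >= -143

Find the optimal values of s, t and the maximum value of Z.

Corner points and Z = -6s + 12t:
  (79/6, -71/6) → Z = -221
  (683/40, -251/8) → Z = -9579/20
  (969/47, -588/47) → Z = -12870/47
The feasible region is unbounded (it extends along (1, -1), (8, -5)), but Z strictly decreases along every unbounded feasible direction, so there is no improving ray and the maximum is attained at a vertex.

The optimum lies where -5s - t = -54 and s + 11t = -117.
Solving simultaneously gives s = 79/6, t = -71/6.

s = 79/6, t = -71/6, maximum Z = -221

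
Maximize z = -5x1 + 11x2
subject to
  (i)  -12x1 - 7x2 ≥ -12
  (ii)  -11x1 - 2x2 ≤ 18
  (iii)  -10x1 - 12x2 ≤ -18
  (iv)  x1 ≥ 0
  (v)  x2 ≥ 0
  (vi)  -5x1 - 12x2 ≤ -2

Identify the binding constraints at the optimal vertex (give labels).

(i) and (iv)

Feasible corners and z = -5x1 + 11x2:
  (9/37, 48/37) → z = 483/37
  (0, 12/7) → z = 132/7
  (0, 3/2) → z = 33/2

The maximum is at (0, 12/7). Substituting into each constraint, equality holds for (i) and (iv); the remaining constraints have slack.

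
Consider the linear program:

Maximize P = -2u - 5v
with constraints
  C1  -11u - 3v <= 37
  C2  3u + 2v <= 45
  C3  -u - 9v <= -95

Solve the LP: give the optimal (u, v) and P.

u = -103/16, v = 541/48, maximum P = -2087/48

Extreme points and P = -2u - 5v:
  (-209/13, 606/13) → P = -2612/13
  (-103/16, 541/48) → P = -2087/48
  (43/5, 48/5) → P = -326/5

The optimum lies where -11u - 3v = 37 and -u - 9v = -95.
Solving simultaneously gives u = -103/16, v = 541/48.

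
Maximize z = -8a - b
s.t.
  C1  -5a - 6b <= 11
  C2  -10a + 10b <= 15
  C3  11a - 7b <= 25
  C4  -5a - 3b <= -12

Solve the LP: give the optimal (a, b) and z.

Vertices and z = -8a - b:
  (71/8, 83/8) → z = -651/8
  (15/16, 39/16) → z = -159/16
  (159/68, 7/68) → z = -1279/68

a = 15/16, b = 39/16, maximum z = -159/16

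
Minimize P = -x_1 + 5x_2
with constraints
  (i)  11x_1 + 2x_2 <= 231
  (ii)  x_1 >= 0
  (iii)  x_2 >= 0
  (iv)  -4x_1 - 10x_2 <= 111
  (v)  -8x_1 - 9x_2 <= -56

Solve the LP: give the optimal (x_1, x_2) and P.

Extreme points and P = -x_1 + 5x_2:
  (0, 231/2) → P = 1155/2
  (21, 0) → P = -21
  (0, 56/9) → P = 280/9
  (7, 0) → P = -7

x_1 = 21, x_2 = 0, minimum P = -21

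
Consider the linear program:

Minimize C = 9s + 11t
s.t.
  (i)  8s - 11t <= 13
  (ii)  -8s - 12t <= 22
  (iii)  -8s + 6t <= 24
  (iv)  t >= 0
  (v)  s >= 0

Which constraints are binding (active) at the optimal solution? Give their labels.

Vertices and C = 9s + 11t:
  (13/8, 0) → C = 117/8
  (0, 4) → C = 44
  (0, 0) → C = 0
The feasible region is unbounded (it extends along (3, 4), (11, 8)), but C strictly increases along every unbounded feasible direction, so there is no improving ray and the minimum is attained at a vertex.

The minimum is at (0, 0). Substituting into each constraint, equality holds for (iv) and (v); the remaining constraints have slack.

(iv) and (v)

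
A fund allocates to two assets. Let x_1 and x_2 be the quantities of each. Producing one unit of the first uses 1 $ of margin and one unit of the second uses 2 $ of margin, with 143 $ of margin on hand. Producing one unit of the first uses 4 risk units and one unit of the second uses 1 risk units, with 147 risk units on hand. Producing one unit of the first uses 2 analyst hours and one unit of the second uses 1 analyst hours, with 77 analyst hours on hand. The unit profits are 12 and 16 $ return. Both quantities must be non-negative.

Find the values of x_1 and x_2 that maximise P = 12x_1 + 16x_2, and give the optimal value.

x_1 = 11/3, x_2 = 209/3, maximum P = 3476/3

Corner points and P = 12x_1 + 16x_2:
  (0, 0) → P = 0
  (0, 143/2) → P = 1144
  (147/4, 0) → P = 441
  (11/3, 209/3) → P = 3476/3
  (35, 7) → P = 532

At the optimal vertex, x_1 + 2x_2 = 143 and 2x_1 + x_2 = 77.
Solving simultaneously gives x_1 = 11/3, x_2 = 209/3.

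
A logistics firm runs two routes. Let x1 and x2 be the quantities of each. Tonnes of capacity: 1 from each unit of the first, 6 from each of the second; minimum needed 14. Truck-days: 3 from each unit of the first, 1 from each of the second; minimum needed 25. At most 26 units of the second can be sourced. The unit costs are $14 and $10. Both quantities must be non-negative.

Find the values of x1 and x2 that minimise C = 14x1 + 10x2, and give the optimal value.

x1 = 8, x2 = 1, minimum C = 122

Vertices and C = 14x1 + 10x2:
  (0, 25) → C = 250
  (0, 26) → C = 260
  (14, 0) → C = 196
  (8, 1) → C = 122
The feasible region is unbounded (it extends along (1, 0)), but C strictly increases along every unbounded feasible direction, so there is no improving ray and the minimum is attained at a vertex.

At the optimal vertex, x1 + 6x2 = 14 and 3x1 + x2 = 25.
Solving simultaneously gives x1 = 8, x2 = 1.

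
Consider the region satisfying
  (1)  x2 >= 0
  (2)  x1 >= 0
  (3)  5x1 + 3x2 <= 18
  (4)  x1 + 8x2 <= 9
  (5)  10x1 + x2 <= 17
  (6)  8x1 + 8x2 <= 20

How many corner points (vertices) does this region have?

5

The feasible vertices (each the meet of two boundaries and inside every other half-plane) are:
  (0, 0)
  (17/10, 0)
  (0, 9/8)
  (11/7, 13/14)
  (29/18, 8/9)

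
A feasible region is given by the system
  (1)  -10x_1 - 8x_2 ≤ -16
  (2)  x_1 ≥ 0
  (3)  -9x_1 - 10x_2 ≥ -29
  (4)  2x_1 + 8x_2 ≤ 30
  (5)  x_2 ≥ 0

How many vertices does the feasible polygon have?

4

Pairwise boundary intersections that survive every other constraint:
  (0, 2)
  (8/5, 0)
  (0, 29/10)
  (29/9, 0)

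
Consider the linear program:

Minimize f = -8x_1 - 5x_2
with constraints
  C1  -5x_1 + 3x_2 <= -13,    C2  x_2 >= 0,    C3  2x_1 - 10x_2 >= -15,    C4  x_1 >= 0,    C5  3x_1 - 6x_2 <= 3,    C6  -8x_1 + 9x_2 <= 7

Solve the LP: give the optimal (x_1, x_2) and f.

Feasible corners and f = -8x_1 - 5x_2:
  (175/44, 101/44) → f = -1905/44
  (23/7, 8/7) → f = -32
  (20/3, 17/6) → f = -135/2

At the optimal vertex, 2x_1 - 10x_2 = -15 and 3x_1 - 6x_2 = 3.
Solving simultaneously gives x_1 = 20/3, x_2 = 17/6.

x_1 = 20/3, x_2 = 17/6, minimum f = -135/2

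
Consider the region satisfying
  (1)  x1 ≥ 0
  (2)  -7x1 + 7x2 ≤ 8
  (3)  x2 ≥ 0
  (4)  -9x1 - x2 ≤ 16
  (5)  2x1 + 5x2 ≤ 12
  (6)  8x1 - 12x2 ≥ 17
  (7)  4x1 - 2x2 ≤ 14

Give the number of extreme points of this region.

Intersecting each pair of boundary lines and keeping only the points that satisfy every inequality leaves:
  (17/8, 0)
  (7/2, 0)
  (229/64, 31/32)
  (47/12, 5/6)

4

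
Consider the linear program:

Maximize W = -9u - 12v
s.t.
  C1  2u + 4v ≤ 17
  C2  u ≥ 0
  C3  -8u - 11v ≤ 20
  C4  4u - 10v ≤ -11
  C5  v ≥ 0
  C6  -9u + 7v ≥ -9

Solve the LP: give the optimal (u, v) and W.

Extreme points and W = -9u - 12v:
  (0, 17/4) → W = -51
  (31/10, 27/10) → W = -603/10
  (0, 11/10) → W = -66/5
  (167/62, 135/62) → W = -3123/62

u = 0, v = 11/10, maximum W = -66/5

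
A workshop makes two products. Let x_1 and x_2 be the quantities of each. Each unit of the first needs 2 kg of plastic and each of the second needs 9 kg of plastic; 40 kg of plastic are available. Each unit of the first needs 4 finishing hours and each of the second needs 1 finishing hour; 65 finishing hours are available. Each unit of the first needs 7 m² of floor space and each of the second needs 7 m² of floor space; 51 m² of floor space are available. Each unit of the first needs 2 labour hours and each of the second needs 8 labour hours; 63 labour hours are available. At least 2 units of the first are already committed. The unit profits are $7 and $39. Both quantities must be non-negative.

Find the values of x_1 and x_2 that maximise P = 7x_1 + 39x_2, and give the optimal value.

x_1 = 2, x_2 = 4, maximum P = 170

Corner points and P = 7x_1 + 39x_2:
  (51/7, 0) → P = 51
  (2, 0) → P = 14
  (179/49, 178/49) → P = 8195/49
  (2, 4) → P = 170

The binding constraints are 2x_1 + 9x_2 = 40 and x_1 = 2.
Solving simultaneously gives x_1 = 2, x_2 = 4.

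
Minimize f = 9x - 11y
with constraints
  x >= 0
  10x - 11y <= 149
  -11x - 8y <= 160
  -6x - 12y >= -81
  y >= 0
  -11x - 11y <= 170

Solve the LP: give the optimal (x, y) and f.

x = 0, y = 27/4, minimum f = -297/4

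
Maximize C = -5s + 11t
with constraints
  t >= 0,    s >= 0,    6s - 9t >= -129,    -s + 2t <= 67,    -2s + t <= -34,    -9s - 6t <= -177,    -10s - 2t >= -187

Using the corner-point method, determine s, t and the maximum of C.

Extreme points and C = -5s + 11t:
  (127/7, 16/7) → C = -459/7
  (255/14, 17/7) → C = -901/14
  (128/7, 29/14) → C = -961/14

The binding constraints are -2s + t = -34 and -10s - 2t = -187.
Solving simultaneously gives s = 255/14, t = 17/7.

s = 255/14, t = 17/7, maximum C = -901/14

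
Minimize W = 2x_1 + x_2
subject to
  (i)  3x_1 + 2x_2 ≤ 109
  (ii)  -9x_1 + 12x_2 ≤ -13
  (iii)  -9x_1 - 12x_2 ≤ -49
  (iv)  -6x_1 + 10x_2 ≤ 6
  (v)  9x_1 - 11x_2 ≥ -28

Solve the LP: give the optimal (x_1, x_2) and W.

x_1 = 31/9, x_2 = 3/2, minimum W = 151/18

Vertices and W = 2x_1 + x_2:
  (605/9, -139/3) → W = 793/9
  (77/3, 16) → W = 202/3
  (31/9, 3/2) → W = 151/18
  (101/9, 22/3) → W = 268/9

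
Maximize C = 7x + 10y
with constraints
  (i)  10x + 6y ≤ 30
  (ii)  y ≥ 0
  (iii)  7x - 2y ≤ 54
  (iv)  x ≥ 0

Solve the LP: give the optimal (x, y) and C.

Vertices and C = 7x + 10y:
  (3, 0) → C = 21
  (0, 5) → C = 50
  (0, 0) → C = 0

At the optimal vertex, 10x + 6y = 30 and x = 0.
Solving simultaneously gives x = 0, y = 5.

x = 0, y = 5, maximum C = 50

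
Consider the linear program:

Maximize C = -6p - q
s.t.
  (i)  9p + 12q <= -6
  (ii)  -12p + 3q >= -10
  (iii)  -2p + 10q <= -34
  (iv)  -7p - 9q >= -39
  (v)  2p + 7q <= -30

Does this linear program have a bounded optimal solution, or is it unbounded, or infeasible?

From the feasible point (-2/9, -38/9), moving in the direction (-3, -12) keeps every constraint satisfied while C increases without bound.

unbounded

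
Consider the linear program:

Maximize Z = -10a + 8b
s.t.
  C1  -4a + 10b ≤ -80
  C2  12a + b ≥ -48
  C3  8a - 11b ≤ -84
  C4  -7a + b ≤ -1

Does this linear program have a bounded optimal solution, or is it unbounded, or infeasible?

The boundaries -4a + 10b = -80 and -7a + b = -1 meet at (-35/33, -278/33), but that point violates 8a - 11b ≤ -84. Every candidate vertex is excluded by some other constraint, so the feasible region is empty.

infeasible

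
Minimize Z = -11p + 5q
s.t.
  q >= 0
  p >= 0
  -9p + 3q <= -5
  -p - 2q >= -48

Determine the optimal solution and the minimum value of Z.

Corner points and Z = -11p + 5q:
  (5/9, 0) → Z = -55/9
  (48, 0) → Z = -528
  (22/3, 61/3) → Z = 21

p = 48, q = 0, minimum Z = -528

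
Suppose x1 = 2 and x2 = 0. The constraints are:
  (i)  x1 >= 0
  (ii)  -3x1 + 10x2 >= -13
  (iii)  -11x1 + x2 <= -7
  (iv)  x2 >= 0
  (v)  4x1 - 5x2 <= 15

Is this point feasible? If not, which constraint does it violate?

feasible

(i): 2 ≥ 0 ✓
(ii): -6 ≥ -13 ✓
(iii): -22 ≤ -7 ✓
(iv): 0 ≥ 0 ✓
(v): 8 ≤ 15 ✓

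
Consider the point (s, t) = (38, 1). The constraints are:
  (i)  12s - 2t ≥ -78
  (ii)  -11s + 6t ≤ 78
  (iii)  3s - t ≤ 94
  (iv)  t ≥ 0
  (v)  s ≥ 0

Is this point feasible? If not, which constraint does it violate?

Constraint (iii): 3s - t = 113, which is not ≤ 94. All other constraints are satisfied.

not feasible — violates (iii)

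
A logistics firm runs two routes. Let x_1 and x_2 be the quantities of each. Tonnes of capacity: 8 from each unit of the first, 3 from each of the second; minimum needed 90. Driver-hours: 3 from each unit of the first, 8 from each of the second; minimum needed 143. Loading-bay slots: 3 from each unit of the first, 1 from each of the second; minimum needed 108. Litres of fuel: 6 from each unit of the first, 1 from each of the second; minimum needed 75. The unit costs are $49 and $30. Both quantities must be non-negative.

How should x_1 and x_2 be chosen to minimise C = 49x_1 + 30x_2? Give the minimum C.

Extreme points and C = 49x_1 + 30x_2:
  (0, 108) → C = 3240
  (143/3, 0) → C = 7007/3
  (103/3, 5) → C = 5497/3
The feasible region is unbounded (it extends along (0, 1), (1, 0)), but C strictly increases along every unbounded feasible direction, so there is no improving ray and the minimum is attained at a vertex.

The binding constraints are 3x_1 + 8x_2 = 143 and 3x_1 + x_2 = 108.
Solving simultaneously gives x_1 = 103/3, x_2 = 5.

x_1 = 103/3, x_2 = 5, minimum C = 5497/3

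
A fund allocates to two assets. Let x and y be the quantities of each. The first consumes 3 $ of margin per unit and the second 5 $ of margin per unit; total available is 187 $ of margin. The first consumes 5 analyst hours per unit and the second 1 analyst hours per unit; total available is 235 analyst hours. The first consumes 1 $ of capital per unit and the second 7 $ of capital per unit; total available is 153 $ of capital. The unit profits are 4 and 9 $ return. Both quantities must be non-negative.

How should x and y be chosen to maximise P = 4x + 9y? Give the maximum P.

x = 34, y = 17, maximum P = 289

Corner points and P = 4x + 9y:
  (0, 0) → P = 0
  (0, 153/7) → P = 1377/7
  (47, 0) → P = 188
  (494/11, 115/11) → P = 3011/11
  (34, 17) → P = 289

At the optimal vertex, 3x + 5y = 187 and x + 7y = 153.
Solving simultaneously gives x = 34, y = 17.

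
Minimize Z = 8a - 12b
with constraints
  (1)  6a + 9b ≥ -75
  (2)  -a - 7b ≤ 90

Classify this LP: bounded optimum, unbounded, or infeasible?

unbounded

From the feasible point (95/11, -155/11), moving in the direction (-9, 6) keeps every constraint satisfied while Z decreases without bound.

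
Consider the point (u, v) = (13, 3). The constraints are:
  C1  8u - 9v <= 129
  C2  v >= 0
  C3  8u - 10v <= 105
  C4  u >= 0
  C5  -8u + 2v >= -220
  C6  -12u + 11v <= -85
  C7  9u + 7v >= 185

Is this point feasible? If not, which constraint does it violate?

not feasible — violates C7

Constraint C7: 9u + 7v = 138, which is not ≥ 185. All other constraints are satisfied.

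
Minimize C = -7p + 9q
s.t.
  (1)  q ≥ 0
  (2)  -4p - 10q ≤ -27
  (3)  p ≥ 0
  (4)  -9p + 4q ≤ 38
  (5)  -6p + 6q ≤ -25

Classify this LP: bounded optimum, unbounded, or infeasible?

From the feasible point (27/4, 0), moving in the direction (1, 0) keeps every constraint satisfied while C decreases without bound.

unbounded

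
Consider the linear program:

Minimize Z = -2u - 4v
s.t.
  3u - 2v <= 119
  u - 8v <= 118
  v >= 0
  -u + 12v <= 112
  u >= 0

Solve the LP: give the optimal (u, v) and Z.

u = 826/17, v = 455/34, minimum Z = -2562/17

Extreme points and Z = -2u - 4v:
  (119/3, 0) → Z = -238/3
  (826/17, 455/34) → Z = -2562/17
  (0, 0) → Z = 0
  (0, 28/3) → Z = -112/3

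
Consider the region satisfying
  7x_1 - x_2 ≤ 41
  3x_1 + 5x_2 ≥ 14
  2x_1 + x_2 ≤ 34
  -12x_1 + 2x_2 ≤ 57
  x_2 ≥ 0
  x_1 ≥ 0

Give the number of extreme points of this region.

6

Intersecting each pair of boundary lines and keeping only the points that satisfy every inequality leaves:
  (25/3, 52/3)
  (41/7, 0)
  (14/3, 0)
  (0, 14/5)
  (11/16, 261/8)
  (0, 57/2)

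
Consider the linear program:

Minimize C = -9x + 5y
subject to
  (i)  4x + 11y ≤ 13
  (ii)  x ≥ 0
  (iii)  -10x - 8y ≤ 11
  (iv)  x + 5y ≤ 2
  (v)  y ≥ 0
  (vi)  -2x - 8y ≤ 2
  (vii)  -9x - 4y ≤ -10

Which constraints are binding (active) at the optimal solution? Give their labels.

(iv) and (v)

Extreme points and C = -9x + 5y:
  (2, 0) → C = -18
  (42/41, 8/41) → C = -338/41
  (10/9, 0) → C = -10

The minimum is at (2, 0). Substituting into each constraint, equality holds for (iv) and (v); the remaining constraints have slack.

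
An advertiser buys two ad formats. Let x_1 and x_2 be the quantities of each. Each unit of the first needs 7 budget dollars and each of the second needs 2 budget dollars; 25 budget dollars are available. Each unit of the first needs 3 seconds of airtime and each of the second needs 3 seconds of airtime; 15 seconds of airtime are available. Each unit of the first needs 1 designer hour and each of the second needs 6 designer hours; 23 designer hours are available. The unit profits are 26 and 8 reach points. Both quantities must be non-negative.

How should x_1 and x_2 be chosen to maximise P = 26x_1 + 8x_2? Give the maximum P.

Corner points and P = 26x_1 + 8x_2:
  (0, 0) → P = 0
  (0, 23/6) → P = 92/3
  (25/7, 0) → P = 650/7
  (3, 2) → P = 94
  (7/5, 18/5) → P = 326/5

The binding constraints are 7x_1 + 2x_2 = 25 and 3x_1 + 3x_2 = 15.
Solving simultaneously gives x_1 = 3, x_2 = 2.

x_1 = 3, x_2 = 2, maximum P = 94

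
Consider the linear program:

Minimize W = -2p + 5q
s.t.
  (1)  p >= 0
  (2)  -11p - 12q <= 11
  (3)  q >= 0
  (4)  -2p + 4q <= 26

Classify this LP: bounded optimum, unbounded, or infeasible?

unbounded

From the feasible point (0, 0), moving in the direction (1, 0) keeps every constraint satisfied while W decreases without bound.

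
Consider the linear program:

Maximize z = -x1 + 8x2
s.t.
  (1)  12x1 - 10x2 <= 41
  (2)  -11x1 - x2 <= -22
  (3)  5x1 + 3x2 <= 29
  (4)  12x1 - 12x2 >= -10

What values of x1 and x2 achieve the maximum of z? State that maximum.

x1 = 53/16, x2 = 199/48, maximum z = 1433/48

Extreme points and z = -x1 + 8x2:
  (261/122, -187/122) → z = -1757/122
  (413/86, 143/86) → z = 17/2
  (127/72, 187/72) → z = 1369/72
  (53/16, 199/48) → z = 1433/48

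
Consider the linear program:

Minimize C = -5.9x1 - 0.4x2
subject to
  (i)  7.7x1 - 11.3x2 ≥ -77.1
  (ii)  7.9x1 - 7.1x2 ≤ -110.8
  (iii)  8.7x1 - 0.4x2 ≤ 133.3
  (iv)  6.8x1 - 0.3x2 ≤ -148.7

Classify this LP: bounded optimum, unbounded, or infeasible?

bounded optimum

Vertices and C = -5.9x1 - 0.4x2:
  (-165718/7453, -62071/7453) → C = 5012823/37265
  (-102253/4591, -42129/4591) → C = 6201443/45910
The feasible region has finitely many vertices and no improving ray; the minimum is 5012823/37265 at (-165718/7453, -62071/7453).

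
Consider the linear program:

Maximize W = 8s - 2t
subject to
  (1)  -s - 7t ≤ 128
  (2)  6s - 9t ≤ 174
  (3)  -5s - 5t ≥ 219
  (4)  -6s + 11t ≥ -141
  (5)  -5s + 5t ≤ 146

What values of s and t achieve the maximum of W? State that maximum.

s = -893/30, t = -421/30, maximum W = -3151/15

Feasible corners and W = 8s - 2t:
  (-893/30, -421/30) → W = -3151/15
  (-831/20, -247/20) → W = -3077/10
  (-73/2, -73/10) → W = -1387/5

The optimum lies where -s - 7t = 128 and -5s - 5t = 219.
Solving simultaneously gives s = -893/30, t = -421/30.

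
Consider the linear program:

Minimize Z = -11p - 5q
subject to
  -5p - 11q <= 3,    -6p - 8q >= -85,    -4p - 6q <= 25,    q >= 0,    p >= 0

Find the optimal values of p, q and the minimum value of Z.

Corner points and Z = -11p - 5q:
  (85/6, 0) → Z = -935/6
  (0, 85/8) → Z = -425/8
  (0, 0) → Z = 0

The binding constraints are -6p - 8q = -85 and q = 0.
Solving simultaneously gives p = 85/6, q = 0.

p = 85/6, q = 0, minimum Z = -935/6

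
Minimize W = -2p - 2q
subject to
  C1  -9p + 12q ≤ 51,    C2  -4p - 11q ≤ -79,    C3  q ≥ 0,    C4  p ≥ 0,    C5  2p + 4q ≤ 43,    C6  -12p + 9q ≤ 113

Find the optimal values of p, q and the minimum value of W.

p = 43/2, q = 0, minimum W = -43

Corner points and W = -2p - 2q:
  (129/49, 305/49) → W = -124/7
  (26/5, 163/20) → W = -267/10
  (79/4, 0) → W = -79/2
  (43/2, 0) → W = -43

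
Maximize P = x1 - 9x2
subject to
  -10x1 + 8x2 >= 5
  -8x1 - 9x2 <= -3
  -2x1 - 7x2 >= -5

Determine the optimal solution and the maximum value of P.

x1 = -3/22, x2 = 5/11, maximum P = -93/22

Feasible corners and P = x1 - 9x2:
  (-3/22, 5/11) → P = -93/22
  (5/86, 30/43) → P = -535/86
  (-12/19, 17/19) → P = -165/19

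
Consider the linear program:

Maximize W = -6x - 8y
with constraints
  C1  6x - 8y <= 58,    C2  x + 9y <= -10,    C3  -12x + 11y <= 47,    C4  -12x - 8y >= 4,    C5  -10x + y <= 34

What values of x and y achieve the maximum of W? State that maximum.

Feasible corners and W = -6x - 8y:
  (3, -5) → W = 22
  (-165/37, -392/37) → W = 4126/37
  (11/25, -29/25) → W = 166/25
  (-316/91, -66/91) → W = 2424/91

At the optimal vertex, 6x - 8y = 58 and -10x + y = 34.
Solving simultaneously gives x = -165/37, y = -392/37.

x = -165/37, y = -392/37, maximum W = 4126/37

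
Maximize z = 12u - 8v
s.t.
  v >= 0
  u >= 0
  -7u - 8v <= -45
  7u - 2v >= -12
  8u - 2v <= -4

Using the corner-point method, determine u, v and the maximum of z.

Feasible corners and z = 12u - 8v:
  (0, 45/8) → z = -45
  (0, 6) → z = -48
  (29/39, 194/39) → z = -1204/39
  (8, 34) → z = -176

u = 29/39, v = 194/39, maximum z = -1204/39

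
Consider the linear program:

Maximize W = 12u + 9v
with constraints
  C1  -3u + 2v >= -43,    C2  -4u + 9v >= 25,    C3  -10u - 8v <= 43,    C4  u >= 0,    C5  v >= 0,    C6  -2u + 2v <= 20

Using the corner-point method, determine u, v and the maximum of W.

u = 63, v = 73, maximum W = 1413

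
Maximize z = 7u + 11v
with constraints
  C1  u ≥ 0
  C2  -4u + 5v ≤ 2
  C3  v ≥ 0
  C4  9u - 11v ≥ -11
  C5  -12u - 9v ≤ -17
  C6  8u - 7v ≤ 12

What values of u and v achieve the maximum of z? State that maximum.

u = 37/6, v = 16/3, maximum z = 611/6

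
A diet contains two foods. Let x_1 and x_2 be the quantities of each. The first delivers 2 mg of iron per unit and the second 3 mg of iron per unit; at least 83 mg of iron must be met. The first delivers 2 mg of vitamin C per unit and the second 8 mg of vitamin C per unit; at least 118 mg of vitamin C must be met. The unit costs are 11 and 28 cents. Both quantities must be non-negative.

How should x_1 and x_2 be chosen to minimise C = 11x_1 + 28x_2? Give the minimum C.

x_1 = 31, x_2 = 7, minimum C = 537

Corner points and C = 11x_1 + 28x_2:
  (0, 83/3) → C = 2324/3
  (59, 0) → C = 649
  (31, 7) → C = 537
The feasible region is unbounded (it extends along (0, 1), (1, 0)), but C strictly increases along every unbounded feasible direction, so there is no improving ray and the minimum is attained at a vertex.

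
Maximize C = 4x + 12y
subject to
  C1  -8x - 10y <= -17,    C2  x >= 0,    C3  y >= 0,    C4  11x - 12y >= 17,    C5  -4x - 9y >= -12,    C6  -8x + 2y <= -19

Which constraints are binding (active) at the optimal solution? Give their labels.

Extreme points and C = 4x + 12y:
  (3, 0) → C = 12
  (19/8, 0) → C = 19/2
  (39/16, 1/4) → C = 51/4

The maximum is at (39/16, 1/4). Substituting into each constraint, equality holds for C5 and C6; the remaining constraints have slack.

C5 and C6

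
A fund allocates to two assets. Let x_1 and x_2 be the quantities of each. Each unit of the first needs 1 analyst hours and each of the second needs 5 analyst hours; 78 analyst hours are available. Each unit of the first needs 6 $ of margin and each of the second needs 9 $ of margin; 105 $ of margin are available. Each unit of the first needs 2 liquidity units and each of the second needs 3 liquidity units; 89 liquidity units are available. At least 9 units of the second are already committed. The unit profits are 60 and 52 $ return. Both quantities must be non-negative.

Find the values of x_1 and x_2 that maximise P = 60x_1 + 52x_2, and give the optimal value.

Corner points and P = 60x_1 + 52x_2:
  (0, 35/3) → P = 1820/3
  (0, 9) → P = 468
  (4, 9) → P = 708

x_1 = 4, x_2 = 9, maximum P = 708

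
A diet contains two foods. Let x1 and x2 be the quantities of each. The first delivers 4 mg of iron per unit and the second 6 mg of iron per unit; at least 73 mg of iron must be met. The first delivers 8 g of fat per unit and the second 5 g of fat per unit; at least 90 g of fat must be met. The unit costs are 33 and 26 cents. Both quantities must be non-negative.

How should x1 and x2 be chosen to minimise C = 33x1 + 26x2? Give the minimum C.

The feasible region is unbounded (it extends along (0, 1), (1, 0)), but C strictly increases along every unbounded feasible direction, so there is no improving ray and the minimum is attained at a vertex.

The binding constraints are 4x1 + 6x2 = 73 and 8x1 + 5x2 = 90.
Solving simultaneously gives x1 = 25/4, x2 = 8.

x1 = 25/4, x2 = 8, minimum C = 1657/4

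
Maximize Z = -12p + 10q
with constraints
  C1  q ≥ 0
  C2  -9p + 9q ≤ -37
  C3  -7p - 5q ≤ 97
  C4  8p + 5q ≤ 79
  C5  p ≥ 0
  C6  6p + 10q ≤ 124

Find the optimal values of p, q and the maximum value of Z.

The binding constraints are q = 0 and -9p + 9q = -37.
Solving simultaneously gives p = 37/9, q = 0.

p = 37/9, q = 0, maximum Z = -148/3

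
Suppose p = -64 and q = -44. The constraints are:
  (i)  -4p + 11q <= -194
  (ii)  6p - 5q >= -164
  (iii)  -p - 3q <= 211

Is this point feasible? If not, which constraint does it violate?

(i): -228 ≤ -194 ✓
(ii): -164 ≥ -164 ✓
(iii): 196 ≤ 211 ✓

feasible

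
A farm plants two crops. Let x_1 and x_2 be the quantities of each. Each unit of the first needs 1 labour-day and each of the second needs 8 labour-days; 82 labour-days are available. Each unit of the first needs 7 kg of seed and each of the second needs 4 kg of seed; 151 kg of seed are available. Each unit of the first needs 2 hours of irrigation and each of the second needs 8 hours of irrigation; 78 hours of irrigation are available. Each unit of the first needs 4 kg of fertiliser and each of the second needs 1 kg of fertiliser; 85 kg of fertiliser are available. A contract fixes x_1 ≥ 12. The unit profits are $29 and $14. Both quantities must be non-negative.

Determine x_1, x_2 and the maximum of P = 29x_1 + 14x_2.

x_1 = 21, x_2 = 1, maximum P = 623

Extreme points and P = 29x_1 + 14x_2:
  (85/4, 0) → P = 2465/4
  (12, 0) → P = 348
  (56/3, 61/12) → P = 1225/2
  (21, 1) → P = 623
  (12, 27/4) → P = 885/2

The binding constraints are 7x_1 + 4x_2 = 151 and 4x_1 + x_2 = 85.
Solving simultaneously gives x_1 = 21, x_2 = 1.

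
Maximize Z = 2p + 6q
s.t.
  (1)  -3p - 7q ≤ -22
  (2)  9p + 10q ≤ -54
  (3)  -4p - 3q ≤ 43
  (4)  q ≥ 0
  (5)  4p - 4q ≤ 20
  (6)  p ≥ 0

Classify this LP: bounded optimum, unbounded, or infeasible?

The boundaries -3p - 7q = -22 and 9p + 10q = -54 meet at (-598/33, 120/11), but that point violates p ≥ 0. Every candidate vertex is excluded by some other constraint, so the feasible region is empty.

infeasible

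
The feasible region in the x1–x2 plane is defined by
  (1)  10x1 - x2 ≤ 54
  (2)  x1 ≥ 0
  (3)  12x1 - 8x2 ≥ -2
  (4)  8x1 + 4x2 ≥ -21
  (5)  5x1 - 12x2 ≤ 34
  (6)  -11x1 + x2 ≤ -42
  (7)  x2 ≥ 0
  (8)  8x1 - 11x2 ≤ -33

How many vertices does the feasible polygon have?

4

Of the 28 pairwise boundary intersections, those satisfying every inequality are:
  (217/34, 167/17)
  (209/34, 127/17)
  (169/38, 263/38)
  (495/113, 699/113)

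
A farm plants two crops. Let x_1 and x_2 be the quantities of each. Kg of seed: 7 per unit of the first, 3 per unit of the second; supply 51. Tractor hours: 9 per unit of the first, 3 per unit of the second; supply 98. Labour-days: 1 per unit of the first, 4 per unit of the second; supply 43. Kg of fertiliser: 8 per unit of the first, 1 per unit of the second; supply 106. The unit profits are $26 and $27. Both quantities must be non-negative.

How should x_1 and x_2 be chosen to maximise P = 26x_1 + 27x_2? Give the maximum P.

Extreme points and P = 26x_1 + 27x_2:
  (0, 0) → P = 0
  (0, 43/4) → P = 1161/4
  (51/7, 0) → P = 1326/7
  (3, 10) → P = 348

The optimum lies where 7x_1 + 3x_2 = 51 and x_1 + 4x_2 = 43.
Solving simultaneously gives x_1 = 3, x_2 = 10.

x_1 = 3, x_2 = 10, maximum P = 348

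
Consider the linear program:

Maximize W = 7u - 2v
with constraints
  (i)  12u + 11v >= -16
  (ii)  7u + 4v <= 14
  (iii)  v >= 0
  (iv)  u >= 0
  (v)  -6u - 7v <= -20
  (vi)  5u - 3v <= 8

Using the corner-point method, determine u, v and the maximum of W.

Extreme points and W = 7u - 2v:
  (0, 7/2) → W = -7
  (18/25, 56/25) → W = 14/25
  (0, 20/7) → W = -40/7

The optimum lies where 7u + 4v = 14 and -6u - 7v = -20.
Solving simultaneously gives u = 18/25, v = 56/25.

u = 18/25, v = 56/25, maximum W = 14/25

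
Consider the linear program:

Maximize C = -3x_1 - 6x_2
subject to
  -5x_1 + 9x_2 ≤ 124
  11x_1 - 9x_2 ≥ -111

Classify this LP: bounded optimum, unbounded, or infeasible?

From the feasible point (13/6, 809/54), moving in the direction (-9, -11) keeps every constraint satisfied while C increases without bound.

unbounded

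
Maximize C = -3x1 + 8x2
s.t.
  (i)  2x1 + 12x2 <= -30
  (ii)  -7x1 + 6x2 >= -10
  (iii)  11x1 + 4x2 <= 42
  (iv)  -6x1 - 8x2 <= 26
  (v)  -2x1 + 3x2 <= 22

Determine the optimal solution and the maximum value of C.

x1 = -9/7, x2 = -16/7, maximum C = -101/7

Feasible corners and C = -3x1 + 8x2:
  (-5/8, -115/48) → C = -415/24
  (-9/7, -16/7) → C = -101/7
  (-19/23, -121/46) → C = -427/23

The binding constraints are 2x1 + 12x2 = -30 and -6x1 - 8x2 = 26.
Solving simultaneously gives x1 = -9/7, x2 = -16/7.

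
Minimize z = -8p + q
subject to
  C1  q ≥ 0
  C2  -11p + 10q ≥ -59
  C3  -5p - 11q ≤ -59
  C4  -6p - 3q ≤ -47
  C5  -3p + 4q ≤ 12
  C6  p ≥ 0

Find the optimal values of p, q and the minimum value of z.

The optimum lies where -11p + 10q = -59 and -3p + 4q = 12.
Solving simultaneously gives p = 178/7, q = 309/14.

p = 178/7, q = 309/14, minimum z = -2539/14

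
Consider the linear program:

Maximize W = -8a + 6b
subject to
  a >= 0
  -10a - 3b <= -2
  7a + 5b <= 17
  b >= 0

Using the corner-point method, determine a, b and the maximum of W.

a = 0, b = 17/5, maximum W = 102/5

Vertices and W = -8a + 6b:
  (0, 2/3) → W = 4
  (0, 17/5) → W = 102/5
  (1/5, 0) → W = -8/5
  (17/7, 0) → W = -136/7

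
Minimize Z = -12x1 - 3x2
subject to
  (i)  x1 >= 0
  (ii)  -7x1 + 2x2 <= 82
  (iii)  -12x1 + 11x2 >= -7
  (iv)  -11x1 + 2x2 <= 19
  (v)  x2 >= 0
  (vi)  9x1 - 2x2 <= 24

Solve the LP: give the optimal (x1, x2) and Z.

Vertices and Z = -12x1 - 3x2:
  (0, 19/2) → Z = -57/2
  (0, 0) → Z = 0
  (63/4, 769/8) → Z = -3819/8
  (53, 453/2) → Z = -2631/2
  (7/12, 0) → Z = -7
  (10/3, 3) → Z = -49

x1 = 53, x2 = 453/2, minimum Z = -2631/2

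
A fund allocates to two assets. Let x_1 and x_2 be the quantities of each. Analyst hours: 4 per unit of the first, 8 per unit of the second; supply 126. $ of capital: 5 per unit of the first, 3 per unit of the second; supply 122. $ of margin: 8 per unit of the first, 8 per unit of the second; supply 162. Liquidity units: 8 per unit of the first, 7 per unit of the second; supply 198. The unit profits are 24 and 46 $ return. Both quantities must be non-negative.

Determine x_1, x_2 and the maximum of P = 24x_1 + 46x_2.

Corner points and P = 24x_1 + 46x_2:
  (0, 0) → P = 0
  (0, 63/4) → P = 1449/2
  (81/4, 0) → P = 486
  (9, 45/4) → P = 1467/2

The optimum lies where 4x_1 + 8x_2 = 126 and 8x_1 + 8x_2 = 162.
Solving simultaneously gives x_1 = 9, x_2 = 45/4.

x_1 = 9, x_2 = 45/4, maximum P = 1467/2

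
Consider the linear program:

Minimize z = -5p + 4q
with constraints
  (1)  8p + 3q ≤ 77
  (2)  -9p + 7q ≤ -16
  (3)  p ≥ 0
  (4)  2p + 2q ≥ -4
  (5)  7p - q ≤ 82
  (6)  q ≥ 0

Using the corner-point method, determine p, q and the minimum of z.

p = 77/8, q = 0, minimum z = -385/8

Extreme points and z = -5p + 4q:
  (587/83, 565/83) → z = -675/83
  (77/8, 0) → z = -385/8
  (16/9, 0) → z = -80/9

At the optimal vertex, 8p + 3q = 77 and q = 0.
Solving simultaneously gives p = 77/8, q = 0.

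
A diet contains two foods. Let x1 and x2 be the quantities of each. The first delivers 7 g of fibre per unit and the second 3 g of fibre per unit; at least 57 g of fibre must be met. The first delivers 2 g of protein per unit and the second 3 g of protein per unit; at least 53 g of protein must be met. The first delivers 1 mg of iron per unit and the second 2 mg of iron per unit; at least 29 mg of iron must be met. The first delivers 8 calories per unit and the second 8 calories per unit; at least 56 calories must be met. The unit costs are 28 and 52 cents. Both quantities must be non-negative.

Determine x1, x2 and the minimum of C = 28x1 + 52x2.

Vertices and C = 28x1 + 52x2:
  (0, 19) → C = 988
  (29, 0) → C = 812
  (4/5, 257/15) → C = 2740/3
  (19, 5) → C = 792
The feasible region is unbounded (it extends along (0, 1), (1, 0)), but C strictly increases along every unbounded feasible direction, so there is no improving ray and the minimum is attained at a vertex.

x1 = 19, x2 = 5, minimum C = 792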